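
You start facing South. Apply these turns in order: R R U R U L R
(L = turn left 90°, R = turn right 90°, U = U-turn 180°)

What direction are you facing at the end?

Answer: Final heading: East

Derivation:
Start: South
  R (right (90° clockwise)) -> West
  R (right (90° clockwise)) -> North
  U (U-turn (180°)) -> South
  R (right (90° clockwise)) -> West
  U (U-turn (180°)) -> East
  L (left (90° counter-clockwise)) -> North
  R (right (90° clockwise)) -> East
Final: East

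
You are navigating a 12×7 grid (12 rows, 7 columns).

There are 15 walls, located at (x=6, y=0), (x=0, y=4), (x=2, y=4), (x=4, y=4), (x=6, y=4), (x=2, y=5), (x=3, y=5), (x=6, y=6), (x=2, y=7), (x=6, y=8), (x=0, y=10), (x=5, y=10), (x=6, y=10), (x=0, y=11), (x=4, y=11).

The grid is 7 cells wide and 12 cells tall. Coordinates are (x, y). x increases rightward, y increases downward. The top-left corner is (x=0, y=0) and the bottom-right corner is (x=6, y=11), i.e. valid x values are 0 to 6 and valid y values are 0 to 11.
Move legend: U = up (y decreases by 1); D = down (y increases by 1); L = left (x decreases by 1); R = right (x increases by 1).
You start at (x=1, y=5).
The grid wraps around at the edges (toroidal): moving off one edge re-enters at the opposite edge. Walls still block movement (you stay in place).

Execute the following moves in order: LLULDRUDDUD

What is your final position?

Start: (x=1, y=5)
  L (left): (x=1, y=5) -> (x=0, y=5)
  L (left): (x=0, y=5) -> (x=6, y=5)
  U (up): blocked, stay at (x=6, y=5)
  L (left): (x=6, y=5) -> (x=5, y=5)
  D (down): (x=5, y=5) -> (x=5, y=6)
  R (right): blocked, stay at (x=5, y=6)
  U (up): (x=5, y=6) -> (x=5, y=5)
  D (down): (x=5, y=5) -> (x=5, y=6)
  D (down): (x=5, y=6) -> (x=5, y=7)
  U (up): (x=5, y=7) -> (x=5, y=6)
  D (down): (x=5, y=6) -> (x=5, y=7)
Final: (x=5, y=7)

Answer: Final position: (x=5, y=7)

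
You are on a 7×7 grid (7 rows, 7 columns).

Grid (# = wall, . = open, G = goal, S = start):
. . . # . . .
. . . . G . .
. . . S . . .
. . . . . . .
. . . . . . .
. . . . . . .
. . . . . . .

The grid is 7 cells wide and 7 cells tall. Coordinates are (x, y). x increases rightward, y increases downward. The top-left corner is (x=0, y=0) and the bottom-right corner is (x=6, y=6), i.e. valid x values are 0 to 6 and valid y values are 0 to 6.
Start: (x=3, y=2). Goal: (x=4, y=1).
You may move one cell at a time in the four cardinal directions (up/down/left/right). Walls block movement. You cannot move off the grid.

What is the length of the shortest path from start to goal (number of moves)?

BFS from (x=3, y=2) until reaching (x=4, y=1):
  Distance 0: (x=3, y=2)
  Distance 1: (x=3, y=1), (x=2, y=2), (x=4, y=2), (x=3, y=3)
  Distance 2: (x=2, y=1), (x=4, y=1), (x=1, y=2), (x=5, y=2), (x=2, y=3), (x=4, y=3), (x=3, y=4)  <- goal reached here
One shortest path (2 moves): (x=3, y=2) -> (x=4, y=2) -> (x=4, y=1)

Answer: Shortest path length: 2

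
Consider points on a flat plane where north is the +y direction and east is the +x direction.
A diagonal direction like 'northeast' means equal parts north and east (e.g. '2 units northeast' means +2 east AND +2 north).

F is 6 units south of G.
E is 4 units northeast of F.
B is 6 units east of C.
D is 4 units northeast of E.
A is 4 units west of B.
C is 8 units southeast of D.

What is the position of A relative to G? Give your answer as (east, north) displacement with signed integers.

Answer: A is at (east=18, north=-6) relative to G.

Derivation:
Place G at the origin (east=0, north=0).
  F is 6 units south of G: delta (east=+0, north=-6); F at (east=0, north=-6).
  E is 4 units northeast of F: delta (east=+4, north=+4); E at (east=4, north=-2).
  D is 4 units northeast of E: delta (east=+4, north=+4); D at (east=8, north=2).
  C is 8 units southeast of D: delta (east=+8, north=-8); C at (east=16, north=-6).
  B is 6 units east of C: delta (east=+6, north=+0); B at (east=22, north=-6).
  A is 4 units west of B: delta (east=-4, north=+0); A at (east=18, north=-6).
Therefore A relative to G: (east=18, north=-6).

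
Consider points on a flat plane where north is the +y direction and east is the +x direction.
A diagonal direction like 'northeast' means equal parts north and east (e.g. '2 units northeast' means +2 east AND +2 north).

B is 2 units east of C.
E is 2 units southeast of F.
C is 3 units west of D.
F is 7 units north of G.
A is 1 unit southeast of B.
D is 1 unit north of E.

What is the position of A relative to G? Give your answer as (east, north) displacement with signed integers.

Place G at the origin (east=0, north=0).
  F is 7 units north of G: delta (east=+0, north=+7); F at (east=0, north=7).
  E is 2 units southeast of F: delta (east=+2, north=-2); E at (east=2, north=5).
  D is 1 unit north of E: delta (east=+0, north=+1); D at (east=2, north=6).
  C is 3 units west of D: delta (east=-3, north=+0); C at (east=-1, north=6).
  B is 2 units east of C: delta (east=+2, north=+0); B at (east=1, north=6).
  A is 1 unit southeast of B: delta (east=+1, north=-1); A at (east=2, north=5).
Therefore A relative to G: (east=2, north=5).

Answer: A is at (east=2, north=5) relative to G.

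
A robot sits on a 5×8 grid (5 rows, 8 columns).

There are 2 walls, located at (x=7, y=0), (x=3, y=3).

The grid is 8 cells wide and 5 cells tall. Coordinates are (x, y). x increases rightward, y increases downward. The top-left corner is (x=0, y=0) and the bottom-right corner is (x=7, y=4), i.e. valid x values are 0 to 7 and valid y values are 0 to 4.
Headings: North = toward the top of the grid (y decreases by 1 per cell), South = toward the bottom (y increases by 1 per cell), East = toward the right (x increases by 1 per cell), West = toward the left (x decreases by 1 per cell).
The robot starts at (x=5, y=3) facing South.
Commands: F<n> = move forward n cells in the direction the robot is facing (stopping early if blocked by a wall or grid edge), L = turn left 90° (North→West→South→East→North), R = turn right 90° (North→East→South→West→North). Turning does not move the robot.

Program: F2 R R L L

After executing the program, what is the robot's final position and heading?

Answer: Final position: (x=5, y=4), facing South

Derivation:
Start: (x=5, y=3), facing South
  F2: move forward 1/2 (blocked), now at (x=5, y=4)
  R: turn right, now facing West
  R: turn right, now facing North
  L: turn left, now facing West
  L: turn left, now facing South
Final: (x=5, y=4), facing South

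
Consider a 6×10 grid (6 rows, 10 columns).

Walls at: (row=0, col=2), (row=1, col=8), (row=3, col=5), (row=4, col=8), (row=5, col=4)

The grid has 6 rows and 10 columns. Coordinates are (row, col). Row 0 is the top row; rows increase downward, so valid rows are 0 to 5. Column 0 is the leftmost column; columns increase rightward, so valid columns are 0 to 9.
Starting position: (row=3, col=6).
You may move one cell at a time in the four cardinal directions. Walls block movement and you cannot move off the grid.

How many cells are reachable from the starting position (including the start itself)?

BFS flood-fill from (row=3, col=6):
  Distance 0: (row=3, col=6)
  Distance 1: (row=2, col=6), (row=3, col=7), (row=4, col=6)
  Distance 2: (row=1, col=6), (row=2, col=5), (row=2, col=7), (row=3, col=8), (row=4, col=5), (row=4, col=7), (row=5, col=6)
  Distance 3: (row=0, col=6), (row=1, col=5), (row=1, col=7), (row=2, col=4), (row=2, col=8), (row=3, col=9), (row=4, col=4), (row=5, col=5), (row=5, col=7)
  Distance 4: (row=0, col=5), (row=0, col=7), (row=1, col=4), (row=2, col=3), (row=2, col=9), (row=3, col=4), (row=4, col=3), (row=4, col=9), (row=5, col=8)
  Distance 5: (row=0, col=4), (row=0, col=8), (row=1, col=3), (row=1, col=9), (row=2, col=2), (row=3, col=3), (row=4, col=2), (row=5, col=3), (row=5, col=9)
  Distance 6: (row=0, col=3), (row=0, col=9), (row=1, col=2), (row=2, col=1), (row=3, col=2), (row=4, col=1), (row=5, col=2)
  Distance 7: (row=1, col=1), (row=2, col=0), (row=3, col=1), (row=4, col=0), (row=5, col=1)
  Distance 8: (row=0, col=1), (row=1, col=0), (row=3, col=0), (row=5, col=0)
  Distance 9: (row=0, col=0)
Total reachable: 55 (grid has 55 open cells total)

Answer: Reachable cells: 55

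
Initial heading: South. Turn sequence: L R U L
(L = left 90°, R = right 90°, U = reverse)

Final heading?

Answer: Final heading: West

Derivation:
Start: South
  L (left (90° counter-clockwise)) -> East
  R (right (90° clockwise)) -> South
  U (U-turn (180°)) -> North
  L (left (90° counter-clockwise)) -> West
Final: West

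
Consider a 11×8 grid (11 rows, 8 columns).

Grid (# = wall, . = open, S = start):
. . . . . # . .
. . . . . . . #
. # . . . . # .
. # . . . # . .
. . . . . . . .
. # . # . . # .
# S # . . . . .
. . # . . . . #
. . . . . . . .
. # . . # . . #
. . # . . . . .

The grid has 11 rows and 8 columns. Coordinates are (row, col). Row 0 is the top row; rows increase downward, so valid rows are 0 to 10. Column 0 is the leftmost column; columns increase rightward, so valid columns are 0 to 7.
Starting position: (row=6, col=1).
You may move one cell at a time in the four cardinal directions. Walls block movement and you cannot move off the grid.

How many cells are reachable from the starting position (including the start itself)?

Answer: Reachable cells: 71

Derivation:
BFS flood-fill from (row=6, col=1):
  Distance 0: (row=6, col=1)
  Distance 1: (row=7, col=1)
  Distance 2: (row=7, col=0), (row=8, col=1)
  Distance 3: (row=8, col=0), (row=8, col=2)
  Distance 4: (row=8, col=3), (row=9, col=0), (row=9, col=2)
  Distance 5: (row=7, col=3), (row=8, col=4), (row=9, col=3), (row=10, col=0)
  Distance 6: (row=6, col=3), (row=7, col=4), (row=8, col=5), (row=10, col=1), (row=10, col=3)
  Distance 7: (row=6, col=4), (row=7, col=5), (row=8, col=6), (row=9, col=5), (row=10, col=4)
  Distance 8: (row=5, col=4), (row=6, col=5), (row=7, col=6), (row=8, col=7), (row=9, col=6), (row=10, col=5)
  Distance 9: (row=4, col=4), (row=5, col=5), (row=6, col=6), (row=10, col=6)
  Distance 10: (row=3, col=4), (row=4, col=3), (row=4, col=5), (row=6, col=7), (row=10, col=7)
  Distance 11: (row=2, col=4), (row=3, col=3), (row=4, col=2), (row=4, col=6), (row=5, col=7)
  Distance 12: (row=1, col=4), (row=2, col=3), (row=2, col=5), (row=3, col=2), (row=3, col=6), (row=4, col=1), (row=4, col=7), (row=5, col=2)
  Distance 13: (row=0, col=4), (row=1, col=3), (row=1, col=5), (row=2, col=2), (row=3, col=7), (row=4, col=0)
  Distance 14: (row=0, col=3), (row=1, col=2), (row=1, col=6), (row=2, col=7), (row=3, col=0), (row=5, col=0)
  Distance 15: (row=0, col=2), (row=0, col=6), (row=1, col=1), (row=2, col=0)
  Distance 16: (row=0, col=1), (row=0, col=7), (row=1, col=0)
  Distance 17: (row=0, col=0)
Total reachable: 71 (grid has 71 open cells total)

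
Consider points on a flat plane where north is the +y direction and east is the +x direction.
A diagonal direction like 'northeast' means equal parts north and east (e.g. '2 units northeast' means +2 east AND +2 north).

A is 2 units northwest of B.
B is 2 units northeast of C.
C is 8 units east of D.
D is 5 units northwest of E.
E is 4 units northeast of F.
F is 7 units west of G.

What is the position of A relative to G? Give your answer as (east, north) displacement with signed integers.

Place G at the origin (east=0, north=0).
  F is 7 units west of G: delta (east=-7, north=+0); F at (east=-7, north=0).
  E is 4 units northeast of F: delta (east=+4, north=+4); E at (east=-3, north=4).
  D is 5 units northwest of E: delta (east=-5, north=+5); D at (east=-8, north=9).
  C is 8 units east of D: delta (east=+8, north=+0); C at (east=0, north=9).
  B is 2 units northeast of C: delta (east=+2, north=+2); B at (east=2, north=11).
  A is 2 units northwest of B: delta (east=-2, north=+2); A at (east=0, north=13).
Therefore A relative to G: (east=0, north=13).

Answer: A is at (east=0, north=13) relative to G.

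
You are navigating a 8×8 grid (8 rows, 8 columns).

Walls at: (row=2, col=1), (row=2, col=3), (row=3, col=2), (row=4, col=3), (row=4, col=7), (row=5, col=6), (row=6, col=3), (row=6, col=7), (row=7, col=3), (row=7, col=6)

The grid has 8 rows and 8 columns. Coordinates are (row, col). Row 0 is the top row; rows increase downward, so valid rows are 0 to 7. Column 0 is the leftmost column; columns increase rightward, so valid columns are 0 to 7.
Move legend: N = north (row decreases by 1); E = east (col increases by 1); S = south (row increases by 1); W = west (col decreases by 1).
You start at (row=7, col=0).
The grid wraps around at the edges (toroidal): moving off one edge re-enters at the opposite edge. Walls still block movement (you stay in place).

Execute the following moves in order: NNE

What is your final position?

Start: (row=7, col=0)
  N (north): (row=7, col=0) -> (row=6, col=0)
  N (north): (row=6, col=0) -> (row=5, col=0)
  E (east): (row=5, col=0) -> (row=5, col=1)
Final: (row=5, col=1)

Answer: Final position: (row=5, col=1)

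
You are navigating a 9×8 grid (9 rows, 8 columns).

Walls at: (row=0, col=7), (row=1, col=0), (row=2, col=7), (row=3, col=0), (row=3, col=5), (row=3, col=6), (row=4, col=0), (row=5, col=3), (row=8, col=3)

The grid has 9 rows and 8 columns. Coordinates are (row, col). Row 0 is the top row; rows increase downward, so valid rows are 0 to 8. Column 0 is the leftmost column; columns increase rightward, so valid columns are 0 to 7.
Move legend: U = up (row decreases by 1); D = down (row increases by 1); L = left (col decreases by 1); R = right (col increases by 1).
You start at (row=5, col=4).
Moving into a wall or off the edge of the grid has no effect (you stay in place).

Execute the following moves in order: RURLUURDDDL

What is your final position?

Start: (row=5, col=4)
  R (right): (row=5, col=4) -> (row=5, col=5)
  U (up): (row=5, col=5) -> (row=4, col=5)
  R (right): (row=4, col=5) -> (row=4, col=6)
  L (left): (row=4, col=6) -> (row=4, col=5)
  U (up): blocked, stay at (row=4, col=5)
  U (up): blocked, stay at (row=4, col=5)
  R (right): (row=4, col=5) -> (row=4, col=6)
  D (down): (row=4, col=6) -> (row=5, col=6)
  D (down): (row=5, col=6) -> (row=6, col=6)
  D (down): (row=6, col=6) -> (row=7, col=6)
  L (left): (row=7, col=6) -> (row=7, col=5)
Final: (row=7, col=5)

Answer: Final position: (row=7, col=5)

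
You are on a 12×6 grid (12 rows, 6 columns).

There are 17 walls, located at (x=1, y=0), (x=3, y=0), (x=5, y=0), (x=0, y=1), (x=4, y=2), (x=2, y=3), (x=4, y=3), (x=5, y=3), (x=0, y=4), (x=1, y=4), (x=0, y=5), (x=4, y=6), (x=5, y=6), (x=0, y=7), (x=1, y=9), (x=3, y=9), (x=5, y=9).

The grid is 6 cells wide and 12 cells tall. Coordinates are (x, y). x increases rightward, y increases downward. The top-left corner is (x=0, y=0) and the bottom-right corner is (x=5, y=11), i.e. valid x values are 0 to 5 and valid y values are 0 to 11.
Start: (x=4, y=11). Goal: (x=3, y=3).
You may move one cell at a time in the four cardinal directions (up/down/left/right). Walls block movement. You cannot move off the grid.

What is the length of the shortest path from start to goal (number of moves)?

Answer: Shortest path length: 9

Derivation:
BFS from (x=4, y=11) until reaching (x=3, y=3):
  Distance 0: (x=4, y=11)
  Distance 1: (x=4, y=10), (x=3, y=11), (x=5, y=11)
  Distance 2: (x=4, y=9), (x=3, y=10), (x=5, y=10), (x=2, y=11)
  Distance 3: (x=4, y=8), (x=2, y=10), (x=1, y=11)
  Distance 4: (x=4, y=7), (x=3, y=8), (x=5, y=8), (x=2, y=9), (x=1, y=10), (x=0, y=11)
  Distance 5: (x=3, y=7), (x=5, y=7), (x=2, y=8), (x=0, y=10)
  Distance 6: (x=3, y=6), (x=2, y=7), (x=1, y=8), (x=0, y=9)
  Distance 7: (x=3, y=5), (x=2, y=6), (x=1, y=7), (x=0, y=8)
  Distance 8: (x=3, y=4), (x=2, y=5), (x=4, y=5), (x=1, y=6)
  Distance 9: (x=3, y=3), (x=2, y=4), (x=4, y=4), (x=1, y=5), (x=5, y=5), (x=0, y=6)  <- goal reached here
One shortest path (9 moves): (x=4, y=11) -> (x=4, y=10) -> (x=4, y=9) -> (x=4, y=8) -> (x=3, y=8) -> (x=3, y=7) -> (x=3, y=6) -> (x=3, y=5) -> (x=3, y=4) -> (x=3, y=3)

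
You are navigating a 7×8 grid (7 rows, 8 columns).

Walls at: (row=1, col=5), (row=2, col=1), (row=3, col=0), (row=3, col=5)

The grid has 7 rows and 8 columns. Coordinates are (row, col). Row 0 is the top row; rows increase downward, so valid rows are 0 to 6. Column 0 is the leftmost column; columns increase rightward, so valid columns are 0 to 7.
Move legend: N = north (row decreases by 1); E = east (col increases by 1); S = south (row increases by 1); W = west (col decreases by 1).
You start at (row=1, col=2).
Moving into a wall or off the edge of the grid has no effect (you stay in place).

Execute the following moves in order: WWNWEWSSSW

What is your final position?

Start: (row=1, col=2)
  W (west): (row=1, col=2) -> (row=1, col=1)
  W (west): (row=1, col=1) -> (row=1, col=0)
  N (north): (row=1, col=0) -> (row=0, col=0)
  W (west): blocked, stay at (row=0, col=0)
  E (east): (row=0, col=0) -> (row=0, col=1)
  W (west): (row=0, col=1) -> (row=0, col=0)
  S (south): (row=0, col=0) -> (row=1, col=0)
  S (south): (row=1, col=0) -> (row=2, col=0)
  S (south): blocked, stay at (row=2, col=0)
  W (west): blocked, stay at (row=2, col=0)
Final: (row=2, col=0)

Answer: Final position: (row=2, col=0)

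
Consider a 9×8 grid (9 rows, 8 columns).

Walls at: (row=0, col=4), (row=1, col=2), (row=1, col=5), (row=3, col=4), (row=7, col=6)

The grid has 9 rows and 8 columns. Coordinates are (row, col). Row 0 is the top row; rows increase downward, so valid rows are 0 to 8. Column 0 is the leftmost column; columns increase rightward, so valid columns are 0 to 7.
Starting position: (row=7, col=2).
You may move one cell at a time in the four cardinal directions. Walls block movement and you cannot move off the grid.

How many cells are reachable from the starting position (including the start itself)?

Answer: Reachable cells: 67

Derivation:
BFS flood-fill from (row=7, col=2):
  Distance 0: (row=7, col=2)
  Distance 1: (row=6, col=2), (row=7, col=1), (row=7, col=3), (row=8, col=2)
  Distance 2: (row=5, col=2), (row=6, col=1), (row=6, col=3), (row=7, col=0), (row=7, col=4), (row=8, col=1), (row=8, col=3)
  Distance 3: (row=4, col=2), (row=5, col=1), (row=5, col=3), (row=6, col=0), (row=6, col=4), (row=7, col=5), (row=8, col=0), (row=8, col=4)
  Distance 4: (row=3, col=2), (row=4, col=1), (row=4, col=3), (row=5, col=0), (row=5, col=4), (row=6, col=5), (row=8, col=5)
  Distance 5: (row=2, col=2), (row=3, col=1), (row=3, col=3), (row=4, col=0), (row=4, col=4), (row=5, col=5), (row=6, col=6), (row=8, col=6)
  Distance 6: (row=2, col=1), (row=2, col=3), (row=3, col=0), (row=4, col=5), (row=5, col=6), (row=6, col=7), (row=8, col=7)
  Distance 7: (row=1, col=1), (row=1, col=3), (row=2, col=0), (row=2, col=4), (row=3, col=5), (row=4, col=6), (row=5, col=7), (row=7, col=7)
  Distance 8: (row=0, col=1), (row=0, col=3), (row=1, col=0), (row=1, col=4), (row=2, col=5), (row=3, col=6), (row=4, col=7)
  Distance 9: (row=0, col=0), (row=0, col=2), (row=2, col=6), (row=3, col=7)
  Distance 10: (row=1, col=6), (row=2, col=7)
  Distance 11: (row=0, col=6), (row=1, col=7)
  Distance 12: (row=0, col=5), (row=0, col=7)
Total reachable: 67 (grid has 67 open cells total)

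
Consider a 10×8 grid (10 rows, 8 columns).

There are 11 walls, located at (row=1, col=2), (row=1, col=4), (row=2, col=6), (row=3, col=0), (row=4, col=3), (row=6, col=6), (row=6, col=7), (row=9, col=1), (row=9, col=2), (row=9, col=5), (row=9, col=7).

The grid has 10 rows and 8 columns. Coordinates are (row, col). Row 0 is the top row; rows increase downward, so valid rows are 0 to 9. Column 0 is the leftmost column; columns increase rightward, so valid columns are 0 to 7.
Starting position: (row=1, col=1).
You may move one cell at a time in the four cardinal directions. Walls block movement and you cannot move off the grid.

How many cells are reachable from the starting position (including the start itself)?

Answer: Reachable cells: 69

Derivation:
BFS flood-fill from (row=1, col=1):
  Distance 0: (row=1, col=1)
  Distance 1: (row=0, col=1), (row=1, col=0), (row=2, col=1)
  Distance 2: (row=0, col=0), (row=0, col=2), (row=2, col=0), (row=2, col=2), (row=3, col=1)
  Distance 3: (row=0, col=3), (row=2, col=3), (row=3, col=2), (row=4, col=1)
  Distance 4: (row=0, col=4), (row=1, col=3), (row=2, col=4), (row=3, col=3), (row=4, col=0), (row=4, col=2), (row=5, col=1)
  Distance 5: (row=0, col=5), (row=2, col=5), (row=3, col=4), (row=5, col=0), (row=5, col=2), (row=6, col=1)
  Distance 6: (row=0, col=6), (row=1, col=5), (row=3, col=5), (row=4, col=4), (row=5, col=3), (row=6, col=0), (row=6, col=2), (row=7, col=1)
  Distance 7: (row=0, col=7), (row=1, col=6), (row=3, col=6), (row=4, col=5), (row=5, col=4), (row=6, col=3), (row=7, col=0), (row=7, col=2), (row=8, col=1)
  Distance 8: (row=1, col=7), (row=3, col=7), (row=4, col=6), (row=5, col=5), (row=6, col=4), (row=7, col=3), (row=8, col=0), (row=8, col=2)
  Distance 9: (row=2, col=7), (row=4, col=7), (row=5, col=6), (row=6, col=5), (row=7, col=4), (row=8, col=3), (row=9, col=0)
  Distance 10: (row=5, col=7), (row=7, col=5), (row=8, col=4), (row=9, col=3)
  Distance 11: (row=7, col=6), (row=8, col=5), (row=9, col=4)
  Distance 12: (row=7, col=7), (row=8, col=6)
  Distance 13: (row=8, col=7), (row=9, col=6)
Total reachable: 69 (grid has 69 open cells total)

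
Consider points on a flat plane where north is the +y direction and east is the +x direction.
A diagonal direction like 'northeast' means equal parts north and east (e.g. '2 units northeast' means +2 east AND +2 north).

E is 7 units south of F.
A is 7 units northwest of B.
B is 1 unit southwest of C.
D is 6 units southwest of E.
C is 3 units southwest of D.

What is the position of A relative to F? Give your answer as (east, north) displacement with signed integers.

Answer: A is at (east=-17, north=-10) relative to F.

Derivation:
Place F at the origin (east=0, north=0).
  E is 7 units south of F: delta (east=+0, north=-7); E at (east=0, north=-7).
  D is 6 units southwest of E: delta (east=-6, north=-6); D at (east=-6, north=-13).
  C is 3 units southwest of D: delta (east=-3, north=-3); C at (east=-9, north=-16).
  B is 1 unit southwest of C: delta (east=-1, north=-1); B at (east=-10, north=-17).
  A is 7 units northwest of B: delta (east=-7, north=+7); A at (east=-17, north=-10).
Therefore A relative to F: (east=-17, north=-10).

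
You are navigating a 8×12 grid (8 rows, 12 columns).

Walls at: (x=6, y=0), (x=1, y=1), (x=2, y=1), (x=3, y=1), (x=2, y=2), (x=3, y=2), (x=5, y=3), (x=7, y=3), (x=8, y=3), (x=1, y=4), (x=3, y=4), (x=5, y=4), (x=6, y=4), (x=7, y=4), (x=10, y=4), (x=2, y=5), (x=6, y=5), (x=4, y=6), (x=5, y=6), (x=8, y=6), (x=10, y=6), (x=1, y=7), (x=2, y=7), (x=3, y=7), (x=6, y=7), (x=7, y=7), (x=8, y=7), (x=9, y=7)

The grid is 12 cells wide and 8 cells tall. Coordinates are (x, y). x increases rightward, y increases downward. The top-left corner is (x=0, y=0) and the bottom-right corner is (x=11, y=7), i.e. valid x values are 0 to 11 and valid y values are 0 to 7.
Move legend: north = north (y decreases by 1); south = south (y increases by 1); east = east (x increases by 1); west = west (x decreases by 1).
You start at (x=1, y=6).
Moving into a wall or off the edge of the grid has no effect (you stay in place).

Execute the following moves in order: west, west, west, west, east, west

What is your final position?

Start: (x=1, y=6)
  west (west): (x=1, y=6) -> (x=0, y=6)
  [×3]west (west): blocked, stay at (x=0, y=6)
  east (east): (x=0, y=6) -> (x=1, y=6)
  west (west): (x=1, y=6) -> (x=0, y=6)
Final: (x=0, y=6)

Answer: Final position: (x=0, y=6)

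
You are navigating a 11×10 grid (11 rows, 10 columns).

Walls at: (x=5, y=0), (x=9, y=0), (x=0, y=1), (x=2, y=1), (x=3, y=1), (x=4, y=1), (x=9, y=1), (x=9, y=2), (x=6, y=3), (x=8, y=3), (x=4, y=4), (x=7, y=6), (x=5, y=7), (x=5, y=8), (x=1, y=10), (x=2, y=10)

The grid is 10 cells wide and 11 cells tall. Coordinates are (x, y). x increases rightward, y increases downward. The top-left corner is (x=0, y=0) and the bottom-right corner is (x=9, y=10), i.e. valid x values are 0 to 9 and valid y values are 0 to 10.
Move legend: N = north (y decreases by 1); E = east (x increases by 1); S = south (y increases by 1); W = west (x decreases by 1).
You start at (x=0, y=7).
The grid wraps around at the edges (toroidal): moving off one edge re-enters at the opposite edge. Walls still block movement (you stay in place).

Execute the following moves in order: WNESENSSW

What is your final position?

Answer: Final position: (x=0, y=8)

Derivation:
Start: (x=0, y=7)
  W (west): (x=0, y=7) -> (x=9, y=7)
  N (north): (x=9, y=7) -> (x=9, y=6)
  E (east): (x=9, y=6) -> (x=0, y=6)
  S (south): (x=0, y=6) -> (x=0, y=7)
  E (east): (x=0, y=7) -> (x=1, y=7)
  N (north): (x=1, y=7) -> (x=1, y=6)
  S (south): (x=1, y=6) -> (x=1, y=7)
  S (south): (x=1, y=7) -> (x=1, y=8)
  W (west): (x=1, y=8) -> (x=0, y=8)
Final: (x=0, y=8)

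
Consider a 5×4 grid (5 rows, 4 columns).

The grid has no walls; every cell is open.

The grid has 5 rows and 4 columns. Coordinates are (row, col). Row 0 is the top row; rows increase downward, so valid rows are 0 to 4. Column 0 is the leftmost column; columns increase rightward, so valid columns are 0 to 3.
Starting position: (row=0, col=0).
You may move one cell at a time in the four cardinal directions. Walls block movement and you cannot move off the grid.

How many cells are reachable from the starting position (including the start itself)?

Answer: Reachable cells: 20

Derivation:
BFS flood-fill from (row=0, col=0):
  Distance 0: (row=0, col=0)
  Distance 1: (row=0, col=1), (row=1, col=0)
  Distance 2: (row=0, col=2), (row=1, col=1), (row=2, col=0)
  Distance 3: (row=0, col=3), (row=1, col=2), (row=2, col=1), (row=3, col=0)
  Distance 4: (row=1, col=3), (row=2, col=2), (row=3, col=1), (row=4, col=0)
  Distance 5: (row=2, col=3), (row=3, col=2), (row=4, col=1)
  Distance 6: (row=3, col=3), (row=4, col=2)
  Distance 7: (row=4, col=3)
Total reachable: 20 (grid has 20 open cells total)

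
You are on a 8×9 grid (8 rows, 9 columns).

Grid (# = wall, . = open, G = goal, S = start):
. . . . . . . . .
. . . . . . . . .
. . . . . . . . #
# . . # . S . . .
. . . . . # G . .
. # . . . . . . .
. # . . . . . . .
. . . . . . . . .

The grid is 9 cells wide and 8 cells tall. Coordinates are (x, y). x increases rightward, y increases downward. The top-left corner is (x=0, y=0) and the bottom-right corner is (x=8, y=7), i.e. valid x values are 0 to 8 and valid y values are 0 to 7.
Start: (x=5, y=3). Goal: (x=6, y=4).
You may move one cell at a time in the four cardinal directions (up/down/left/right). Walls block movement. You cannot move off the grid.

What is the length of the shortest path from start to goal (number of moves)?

Answer: Shortest path length: 2

Derivation:
BFS from (x=5, y=3) until reaching (x=6, y=4):
  Distance 0: (x=5, y=3)
  Distance 1: (x=5, y=2), (x=4, y=3), (x=6, y=3)
  Distance 2: (x=5, y=1), (x=4, y=2), (x=6, y=2), (x=7, y=3), (x=4, y=4), (x=6, y=4)  <- goal reached here
One shortest path (2 moves): (x=5, y=3) -> (x=6, y=3) -> (x=6, y=4)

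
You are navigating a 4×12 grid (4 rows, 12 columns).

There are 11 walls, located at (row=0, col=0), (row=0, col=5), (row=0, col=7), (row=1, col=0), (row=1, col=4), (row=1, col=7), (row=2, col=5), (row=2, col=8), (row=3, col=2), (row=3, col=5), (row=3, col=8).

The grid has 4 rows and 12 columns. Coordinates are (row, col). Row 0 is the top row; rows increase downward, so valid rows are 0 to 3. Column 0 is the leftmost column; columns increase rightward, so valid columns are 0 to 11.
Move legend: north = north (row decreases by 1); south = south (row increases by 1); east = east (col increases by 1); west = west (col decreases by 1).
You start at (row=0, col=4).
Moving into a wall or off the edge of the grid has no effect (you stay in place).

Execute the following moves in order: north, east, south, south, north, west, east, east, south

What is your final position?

Answer: Final position: (row=0, col=4)

Derivation:
Start: (row=0, col=4)
  north (north): blocked, stay at (row=0, col=4)
  east (east): blocked, stay at (row=0, col=4)
  south (south): blocked, stay at (row=0, col=4)
  south (south): blocked, stay at (row=0, col=4)
  north (north): blocked, stay at (row=0, col=4)
  west (west): (row=0, col=4) -> (row=0, col=3)
  east (east): (row=0, col=3) -> (row=0, col=4)
  east (east): blocked, stay at (row=0, col=4)
  south (south): blocked, stay at (row=0, col=4)
Final: (row=0, col=4)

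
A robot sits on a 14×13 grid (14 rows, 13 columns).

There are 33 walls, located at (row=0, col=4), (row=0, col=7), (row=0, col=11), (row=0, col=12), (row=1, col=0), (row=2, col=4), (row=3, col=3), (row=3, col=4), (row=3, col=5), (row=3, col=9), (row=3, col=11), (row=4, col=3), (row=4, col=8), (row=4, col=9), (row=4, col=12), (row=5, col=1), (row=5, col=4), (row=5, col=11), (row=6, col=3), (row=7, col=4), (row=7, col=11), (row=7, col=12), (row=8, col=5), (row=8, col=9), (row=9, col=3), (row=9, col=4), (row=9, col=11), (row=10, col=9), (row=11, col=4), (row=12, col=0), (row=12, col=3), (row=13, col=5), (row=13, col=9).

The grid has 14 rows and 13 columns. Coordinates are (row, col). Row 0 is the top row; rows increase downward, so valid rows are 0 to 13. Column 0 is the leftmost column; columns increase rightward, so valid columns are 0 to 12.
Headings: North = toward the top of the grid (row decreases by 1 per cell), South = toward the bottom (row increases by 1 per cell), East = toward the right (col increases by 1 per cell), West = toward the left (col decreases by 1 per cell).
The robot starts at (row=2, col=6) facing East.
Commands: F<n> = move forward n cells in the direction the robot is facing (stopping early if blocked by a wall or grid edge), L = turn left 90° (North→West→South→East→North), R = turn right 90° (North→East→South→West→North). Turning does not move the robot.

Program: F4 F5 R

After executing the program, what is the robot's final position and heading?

Start: (row=2, col=6), facing East
  F4: move forward 4, now at (row=2, col=10)
  F5: move forward 2/5 (blocked), now at (row=2, col=12)
  R: turn right, now facing South
Final: (row=2, col=12), facing South

Answer: Final position: (row=2, col=12), facing South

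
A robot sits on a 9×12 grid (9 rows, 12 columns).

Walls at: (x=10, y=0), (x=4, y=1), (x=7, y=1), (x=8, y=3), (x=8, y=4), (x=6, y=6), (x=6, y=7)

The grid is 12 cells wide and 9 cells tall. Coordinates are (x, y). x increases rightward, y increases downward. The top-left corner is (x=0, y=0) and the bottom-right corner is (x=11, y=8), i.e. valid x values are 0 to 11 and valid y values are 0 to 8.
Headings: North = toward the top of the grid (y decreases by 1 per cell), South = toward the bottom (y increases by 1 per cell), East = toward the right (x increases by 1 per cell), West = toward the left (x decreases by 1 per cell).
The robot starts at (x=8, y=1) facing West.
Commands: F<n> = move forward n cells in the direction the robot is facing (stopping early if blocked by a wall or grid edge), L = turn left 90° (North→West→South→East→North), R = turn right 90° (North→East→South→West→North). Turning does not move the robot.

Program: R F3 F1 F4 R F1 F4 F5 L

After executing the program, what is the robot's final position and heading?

Start: (x=8, y=1), facing West
  R: turn right, now facing North
  F3: move forward 1/3 (blocked), now at (x=8, y=0)
  F1: move forward 0/1 (blocked), now at (x=8, y=0)
  F4: move forward 0/4 (blocked), now at (x=8, y=0)
  R: turn right, now facing East
  F1: move forward 1, now at (x=9, y=0)
  F4: move forward 0/4 (blocked), now at (x=9, y=0)
  F5: move forward 0/5 (blocked), now at (x=9, y=0)
  L: turn left, now facing North
Final: (x=9, y=0), facing North

Answer: Final position: (x=9, y=0), facing North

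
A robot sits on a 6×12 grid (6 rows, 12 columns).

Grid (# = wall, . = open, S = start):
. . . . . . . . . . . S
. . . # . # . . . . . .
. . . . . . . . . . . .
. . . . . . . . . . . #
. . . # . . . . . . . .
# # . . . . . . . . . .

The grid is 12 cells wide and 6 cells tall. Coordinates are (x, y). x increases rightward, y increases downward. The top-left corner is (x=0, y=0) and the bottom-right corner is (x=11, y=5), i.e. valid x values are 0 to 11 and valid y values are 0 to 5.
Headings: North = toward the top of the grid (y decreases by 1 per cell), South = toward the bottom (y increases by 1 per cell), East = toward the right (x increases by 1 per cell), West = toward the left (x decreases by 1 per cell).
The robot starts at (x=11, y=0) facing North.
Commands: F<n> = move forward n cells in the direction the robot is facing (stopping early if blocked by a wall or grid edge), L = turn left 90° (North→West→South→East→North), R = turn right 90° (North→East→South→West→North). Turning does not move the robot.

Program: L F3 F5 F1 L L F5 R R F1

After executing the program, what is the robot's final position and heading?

Answer: Final position: (x=6, y=0), facing West

Derivation:
Start: (x=11, y=0), facing North
  L: turn left, now facing West
  F3: move forward 3, now at (x=8, y=0)
  F5: move forward 5, now at (x=3, y=0)
  F1: move forward 1, now at (x=2, y=0)
  L: turn left, now facing South
  L: turn left, now facing East
  F5: move forward 5, now at (x=7, y=0)
  R: turn right, now facing South
  R: turn right, now facing West
  F1: move forward 1, now at (x=6, y=0)
Final: (x=6, y=0), facing West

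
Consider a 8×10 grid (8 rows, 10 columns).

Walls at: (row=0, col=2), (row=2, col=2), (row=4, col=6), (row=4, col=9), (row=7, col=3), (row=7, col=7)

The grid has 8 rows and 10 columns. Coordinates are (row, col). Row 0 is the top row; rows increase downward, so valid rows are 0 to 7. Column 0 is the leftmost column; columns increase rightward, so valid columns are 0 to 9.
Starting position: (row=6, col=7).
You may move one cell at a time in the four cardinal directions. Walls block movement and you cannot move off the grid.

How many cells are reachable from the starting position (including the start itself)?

BFS flood-fill from (row=6, col=7):
  Distance 0: (row=6, col=7)
  Distance 1: (row=5, col=7), (row=6, col=6), (row=6, col=8)
  Distance 2: (row=4, col=7), (row=5, col=6), (row=5, col=8), (row=6, col=5), (row=6, col=9), (row=7, col=6), (row=7, col=8)
  Distance 3: (row=3, col=7), (row=4, col=8), (row=5, col=5), (row=5, col=9), (row=6, col=4), (row=7, col=5), (row=7, col=9)
  Distance 4: (row=2, col=7), (row=3, col=6), (row=3, col=8), (row=4, col=5), (row=5, col=4), (row=6, col=3), (row=7, col=4)
  Distance 5: (row=1, col=7), (row=2, col=6), (row=2, col=8), (row=3, col=5), (row=3, col=9), (row=4, col=4), (row=5, col=3), (row=6, col=2)
  Distance 6: (row=0, col=7), (row=1, col=6), (row=1, col=8), (row=2, col=5), (row=2, col=9), (row=3, col=4), (row=4, col=3), (row=5, col=2), (row=6, col=1), (row=7, col=2)
  Distance 7: (row=0, col=6), (row=0, col=8), (row=1, col=5), (row=1, col=9), (row=2, col=4), (row=3, col=3), (row=4, col=2), (row=5, col=1), (row=6, col=0), (row=7, col=1)
  Distance 8: (row=0, col=5), (row=0, col=9), (row=1, col=4), (row=2, col=3), (row=3, col=2), (row=4, col=1), (row=5, col=0), (row=7, col=0)
  Distance 9: (row=0, col=4), (row=1, col=3), (row=3, col=1), (row=4, col=0)
  Distance 10: (row=0, col=3), (row=1, col=2), (row=2, col=1), (row=3, col=0)
  Distance 11: (row=1, col=1), (row=2, col=0)
  Distance 12: (row=0, col=1), (row=1, col=0)
  Distance 13: (row=0, col=0)
Total reachable: 74 (grid has 74 open cells total)

Answer: Reachable cells: 74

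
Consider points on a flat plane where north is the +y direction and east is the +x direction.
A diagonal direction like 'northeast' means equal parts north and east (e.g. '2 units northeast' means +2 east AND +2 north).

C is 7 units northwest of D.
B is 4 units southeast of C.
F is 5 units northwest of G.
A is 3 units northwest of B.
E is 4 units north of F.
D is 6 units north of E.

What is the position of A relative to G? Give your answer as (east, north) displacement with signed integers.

Place G at the origin (east=0, north=0).
  F is 5 units northwest of G: delta (east=-5, north=+5); F at (east=-5, north=5).
  E is 4 units north of F: delta (east=+0, north=+4); E at (east=-5, north=9).
  D is 6 units north of E: delta (east=+0, north=+6); D at (east=-5, north=15).
  C is 7 units northwest of D: delta (east=-7, north=+7); C at (east=-12, north=22).
  B is 4 units southeast of C: delta (east=+4, north=-4); B at (east=-8, north=18).
  A is 3 units northwest of B: delta (east=-3, north=+3); A at (east=-11, north=21).
Therefore A relative to G: (east=-11, north=21).

Answer: A is at (east=-11, north=21) relative to G.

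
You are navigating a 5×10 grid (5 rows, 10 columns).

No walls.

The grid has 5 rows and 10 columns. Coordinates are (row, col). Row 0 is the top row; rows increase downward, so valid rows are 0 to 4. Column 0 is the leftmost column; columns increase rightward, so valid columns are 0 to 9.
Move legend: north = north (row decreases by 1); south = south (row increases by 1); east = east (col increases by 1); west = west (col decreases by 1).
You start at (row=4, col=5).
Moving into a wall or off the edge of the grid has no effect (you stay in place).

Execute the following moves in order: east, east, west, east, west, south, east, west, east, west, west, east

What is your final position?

Start: (row=4, col=5)
  east (east): (row=4, col=5) -> (row=4, col=6)
  east (east): (row=4, col=6) -> (row=4, col=7)
  west (west): (row=4, col=7) -> (row=4, col=6)
  east (east): (row=4, col=6) -> (row=4, col=7)
  west (west): (row=4, col=7) -> (row=4, col=6)
  south (south): blocked, stay at (row=4, col=6)
  east (east): (row=4, col=6) -> (row=4, col=7)
  west (west): (row=4, col=7) -> (row=4, col=6)
  east (east): (row=4, col=6) -> (row=4, col=7)
  west (west): (row=4, col=7) -> (row=4, col=6)
  west (west): (row=4, col=6) -> (row=4, col=5)
  east (east): (row=4, col=5) -> (row=4, col=6)
Final: (row=4, col=6)

Answer: Final position: (row=4, col=6)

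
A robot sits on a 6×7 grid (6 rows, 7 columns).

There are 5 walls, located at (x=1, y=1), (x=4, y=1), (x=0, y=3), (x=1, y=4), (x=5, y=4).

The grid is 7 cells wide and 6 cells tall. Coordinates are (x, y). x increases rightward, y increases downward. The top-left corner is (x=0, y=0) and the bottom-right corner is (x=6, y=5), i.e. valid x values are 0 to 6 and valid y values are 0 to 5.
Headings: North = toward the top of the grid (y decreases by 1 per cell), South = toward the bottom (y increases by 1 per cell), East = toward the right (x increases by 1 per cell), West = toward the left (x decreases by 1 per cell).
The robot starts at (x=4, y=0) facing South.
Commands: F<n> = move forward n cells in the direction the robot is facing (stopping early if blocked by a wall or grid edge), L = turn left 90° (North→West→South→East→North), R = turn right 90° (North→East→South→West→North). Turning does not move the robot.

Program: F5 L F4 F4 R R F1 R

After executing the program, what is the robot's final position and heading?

Start: (x=4, y=0), facing South
  F5: move forward 0/5 (blocked), now at (x=4, y=0)
  L: turn left, now facing East
  F4: move forward 2/4 (blocked), now at (x=6, y=0)
  F4: move forward 0/4 (blocked), now at (x=6, y=0)
  R: turn right, now facing South
  R: turn right, now facing West
  F1: move forward 1, now at (x=5, y=0)
  R: turn right, now facing North
Final: (x=5, y=0), facing North

Answer: Final position: (x=5, y=0), facing North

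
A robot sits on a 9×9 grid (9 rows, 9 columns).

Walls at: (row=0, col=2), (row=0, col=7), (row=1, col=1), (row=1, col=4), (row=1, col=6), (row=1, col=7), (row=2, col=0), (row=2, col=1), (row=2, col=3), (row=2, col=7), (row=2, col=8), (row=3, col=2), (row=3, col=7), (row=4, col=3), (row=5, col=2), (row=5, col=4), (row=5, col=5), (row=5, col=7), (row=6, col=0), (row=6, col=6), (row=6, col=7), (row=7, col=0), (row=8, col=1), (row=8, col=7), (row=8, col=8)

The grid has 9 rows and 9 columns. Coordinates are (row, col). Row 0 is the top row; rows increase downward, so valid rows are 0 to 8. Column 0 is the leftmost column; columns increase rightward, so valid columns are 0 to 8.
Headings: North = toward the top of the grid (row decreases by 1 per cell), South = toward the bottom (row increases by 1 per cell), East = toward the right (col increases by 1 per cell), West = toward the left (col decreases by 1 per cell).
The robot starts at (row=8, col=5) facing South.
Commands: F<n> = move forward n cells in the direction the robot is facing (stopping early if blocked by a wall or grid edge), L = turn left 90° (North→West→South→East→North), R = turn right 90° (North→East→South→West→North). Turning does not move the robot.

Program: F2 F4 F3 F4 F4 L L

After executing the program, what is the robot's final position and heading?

Answer: Final position: (row=8, col=5), facing North

Derivation:
Start: (row=8, col=5), facing South
  F2: move forward 0/2 (blocked), now at (row=8, col=5)
  F4: move forward 0/4 (blocked), now at (row=8, col=5)
  F3: move forward 0/3 (blocked), now at (row=8, col=5)
  F4: move forward 0/4 (blocked), now at (row=8, col=5)
  F4: move forward 0/4 (blocked), now at (row=8, col=5)
  L: turn left, now facing East
  L: turn left, now facing North
Final: (row=8, col=5), facing North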